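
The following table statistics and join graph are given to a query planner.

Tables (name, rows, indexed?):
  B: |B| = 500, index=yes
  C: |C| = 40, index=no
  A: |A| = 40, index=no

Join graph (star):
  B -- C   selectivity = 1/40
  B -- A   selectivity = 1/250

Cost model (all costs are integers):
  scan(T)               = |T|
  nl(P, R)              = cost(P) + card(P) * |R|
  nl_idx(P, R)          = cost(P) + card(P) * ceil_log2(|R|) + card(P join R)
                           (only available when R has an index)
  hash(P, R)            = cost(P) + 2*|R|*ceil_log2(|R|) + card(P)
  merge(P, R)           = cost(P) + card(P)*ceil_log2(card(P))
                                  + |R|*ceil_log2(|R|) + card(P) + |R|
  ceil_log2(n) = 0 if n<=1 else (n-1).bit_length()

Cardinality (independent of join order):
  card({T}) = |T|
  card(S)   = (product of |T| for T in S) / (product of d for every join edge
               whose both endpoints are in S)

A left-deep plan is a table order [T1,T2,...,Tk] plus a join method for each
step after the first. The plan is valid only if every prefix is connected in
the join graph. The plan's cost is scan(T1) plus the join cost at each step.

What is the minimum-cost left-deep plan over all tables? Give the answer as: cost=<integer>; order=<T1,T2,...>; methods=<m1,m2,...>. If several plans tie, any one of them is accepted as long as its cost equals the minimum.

Selinger DP (subsets sized 1..n):
  {B}: scan cost=500, card=500
  {C}: scan cost=40, card=40
  {A}: scan cost=40, card=40
  {BC}: card=500; try (B,nl_idx)→900, (C,hash)→1480, (B,merge)→5320, (C,merge)→5780, (B,hash)→9080, (B,nl)→20040 …(+1); best=900 via (B,nl_idx)
  {AB}: card=80; try (B,nl_idx)→480, (A,hash)→1480, (B,merge)→5320, (A,merge)→5780, (B,hash)→9080, (B,nl)→20040 …(+1); best=480 via (B,nl_idx)
  {ABC}: card=80; try (C,hash)→1040, (C,merge)→1400, (A,hash)→1880, (C,nl)→3680, (A,merge)→6180, (A,nl)→20900; best=1040 via (C,hash)

cost=1040; order=A,B,C; methods=nl_idx,hash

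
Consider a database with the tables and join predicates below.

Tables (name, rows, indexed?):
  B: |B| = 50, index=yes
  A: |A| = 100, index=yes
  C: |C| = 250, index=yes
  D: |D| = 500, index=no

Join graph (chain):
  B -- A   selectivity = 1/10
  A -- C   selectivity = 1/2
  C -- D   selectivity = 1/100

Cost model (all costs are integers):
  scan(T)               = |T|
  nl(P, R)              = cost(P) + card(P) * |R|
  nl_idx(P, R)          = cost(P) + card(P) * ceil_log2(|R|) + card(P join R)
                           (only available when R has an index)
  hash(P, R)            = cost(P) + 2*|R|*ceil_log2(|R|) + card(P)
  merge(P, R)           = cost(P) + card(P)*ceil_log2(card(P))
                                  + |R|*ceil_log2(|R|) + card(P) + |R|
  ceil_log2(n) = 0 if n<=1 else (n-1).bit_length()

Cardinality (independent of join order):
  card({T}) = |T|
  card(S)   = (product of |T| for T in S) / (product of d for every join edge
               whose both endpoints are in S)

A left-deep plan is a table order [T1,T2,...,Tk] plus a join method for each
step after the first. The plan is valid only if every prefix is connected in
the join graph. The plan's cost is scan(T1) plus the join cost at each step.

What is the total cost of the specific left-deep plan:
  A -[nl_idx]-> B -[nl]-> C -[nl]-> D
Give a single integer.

step 1: scan A: cost=100, card=100
step 2: join B via nl_idx
    card(P join B) = 100*50/(10) = 500
    cost = 100 + 100*6 + 500 = 1200
step 3: join C via nl
    card(P join C) = 500*250/(2) = 62500
    cost = 1200 + 500*250 = 126200
step 4: join D via nl
    card(P join D) = 62500*500/(100) = 312500
    cost = 126200 + 62500*500 = 31376200

31376200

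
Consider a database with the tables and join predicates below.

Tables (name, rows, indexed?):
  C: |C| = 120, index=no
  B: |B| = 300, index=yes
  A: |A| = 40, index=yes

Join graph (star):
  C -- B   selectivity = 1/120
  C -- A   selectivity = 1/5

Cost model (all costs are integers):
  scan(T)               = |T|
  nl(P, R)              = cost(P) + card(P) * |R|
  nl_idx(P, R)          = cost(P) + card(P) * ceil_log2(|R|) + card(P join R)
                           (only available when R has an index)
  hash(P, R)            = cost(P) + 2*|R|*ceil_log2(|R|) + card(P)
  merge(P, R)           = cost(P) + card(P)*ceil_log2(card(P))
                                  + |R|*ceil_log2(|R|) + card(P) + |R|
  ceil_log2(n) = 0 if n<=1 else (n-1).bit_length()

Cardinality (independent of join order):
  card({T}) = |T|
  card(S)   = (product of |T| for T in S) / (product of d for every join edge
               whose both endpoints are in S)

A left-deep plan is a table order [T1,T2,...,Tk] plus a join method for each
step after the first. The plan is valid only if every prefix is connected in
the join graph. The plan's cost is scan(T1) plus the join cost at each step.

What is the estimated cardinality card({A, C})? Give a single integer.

960

Tables in S: A(40), C(120)
Edges inside S: C-A(d=5)
numerator = 40 * 120 = 4800
denominator = 5 = 5
card(S) = 4800 / 5 = 960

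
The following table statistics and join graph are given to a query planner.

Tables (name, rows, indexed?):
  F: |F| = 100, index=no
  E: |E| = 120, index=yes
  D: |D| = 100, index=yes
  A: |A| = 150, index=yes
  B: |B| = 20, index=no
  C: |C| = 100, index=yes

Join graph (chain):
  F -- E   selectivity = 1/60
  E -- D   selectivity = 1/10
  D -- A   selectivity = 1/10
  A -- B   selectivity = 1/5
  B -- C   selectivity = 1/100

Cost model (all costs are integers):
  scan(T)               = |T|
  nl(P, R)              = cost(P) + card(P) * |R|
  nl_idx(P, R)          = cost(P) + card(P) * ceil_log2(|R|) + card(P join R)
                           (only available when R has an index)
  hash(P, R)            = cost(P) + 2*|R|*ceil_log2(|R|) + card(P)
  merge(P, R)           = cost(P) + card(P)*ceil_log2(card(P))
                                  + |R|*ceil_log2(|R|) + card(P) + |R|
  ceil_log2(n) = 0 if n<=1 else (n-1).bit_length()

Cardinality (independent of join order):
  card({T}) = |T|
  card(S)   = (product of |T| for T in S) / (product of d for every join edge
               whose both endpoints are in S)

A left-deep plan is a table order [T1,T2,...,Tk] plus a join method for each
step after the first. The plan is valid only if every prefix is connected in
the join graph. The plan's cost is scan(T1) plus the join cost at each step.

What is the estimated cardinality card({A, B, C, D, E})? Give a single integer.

Tables in S: A(150), B(20), C(100), D(100), E(120)
Edges inside S: E-D(d=10), D-A(d=10), A-B(d=5), B-C(d=100)
numerator = 150 * 20 * 100 * 100 * 120 = 3600000000
denominator = 10 * 10 * 5 * 100 = 50000
card(S) = 3600000000 / 50000 = 72000

72000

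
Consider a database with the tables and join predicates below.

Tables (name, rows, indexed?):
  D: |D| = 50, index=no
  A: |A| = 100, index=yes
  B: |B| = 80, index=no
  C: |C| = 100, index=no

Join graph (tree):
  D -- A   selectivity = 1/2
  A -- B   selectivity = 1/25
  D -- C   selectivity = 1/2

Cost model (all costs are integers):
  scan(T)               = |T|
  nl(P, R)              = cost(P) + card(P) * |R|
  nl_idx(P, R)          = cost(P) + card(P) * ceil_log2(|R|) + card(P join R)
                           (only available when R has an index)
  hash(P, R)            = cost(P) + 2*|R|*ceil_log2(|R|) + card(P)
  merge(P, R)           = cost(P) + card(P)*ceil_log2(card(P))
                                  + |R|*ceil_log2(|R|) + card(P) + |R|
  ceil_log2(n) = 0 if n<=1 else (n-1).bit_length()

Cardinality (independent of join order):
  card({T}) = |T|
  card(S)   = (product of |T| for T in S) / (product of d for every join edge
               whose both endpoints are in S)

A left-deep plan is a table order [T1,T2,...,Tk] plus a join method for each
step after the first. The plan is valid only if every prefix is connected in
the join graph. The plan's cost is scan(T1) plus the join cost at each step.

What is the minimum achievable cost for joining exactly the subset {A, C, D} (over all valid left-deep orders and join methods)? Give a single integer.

4700

Selinger DP over subsets of {A,C,D}:
  {D}: scan cost=50, card=50
  {A}: scan cost=100, card=100
  {C}: scan cost=100, card=100
  {AD}: card=2500; try (D,hash)→800, (A,merge)→1200, (D,merge)→1250, (A,hash)→1500, (A,nl_idx)→2900, (A,nl)→5050 …(+1); best=800 via (D,hash)
  {CD}: card=2500; try (D,hash)→800, (C,merge)→1200, (D,merge)→1250, (C,hash)→1500, (C,nl)→5050, (D,nl)→5100; best=800 via (D,hash)
  {ACD}: card=125000; try (C,hash)→4700, (A,hash)→4700, (C,merge)→34100, (A,merge)→34100, (A,nl_idx)→143300, (C,nl)→250800 …(+1); best=4700 via (C,hash)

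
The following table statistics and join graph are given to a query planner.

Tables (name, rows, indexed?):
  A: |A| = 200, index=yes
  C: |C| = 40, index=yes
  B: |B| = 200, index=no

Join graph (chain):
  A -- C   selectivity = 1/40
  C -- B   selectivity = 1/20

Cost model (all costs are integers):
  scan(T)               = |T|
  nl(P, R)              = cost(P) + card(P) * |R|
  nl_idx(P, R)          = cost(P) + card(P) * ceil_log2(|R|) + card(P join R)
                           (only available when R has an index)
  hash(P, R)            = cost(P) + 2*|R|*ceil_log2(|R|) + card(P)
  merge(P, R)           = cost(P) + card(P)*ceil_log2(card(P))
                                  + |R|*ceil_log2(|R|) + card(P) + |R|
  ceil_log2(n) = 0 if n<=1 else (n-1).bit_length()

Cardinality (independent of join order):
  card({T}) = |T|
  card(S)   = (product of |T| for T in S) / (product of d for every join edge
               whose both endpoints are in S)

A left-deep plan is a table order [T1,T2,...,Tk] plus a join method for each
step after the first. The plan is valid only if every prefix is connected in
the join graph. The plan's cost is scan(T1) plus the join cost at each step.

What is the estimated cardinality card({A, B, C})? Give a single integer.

Tables in S: A(200), B(200), C(40)
Edges inside S: A-C(d=40), C-B(d=20)
numerator = 200 * 200 * 40 = 1600000
denominator = 40 * 20 = 800
card(S) = 1600000 / 800 = 2000

2000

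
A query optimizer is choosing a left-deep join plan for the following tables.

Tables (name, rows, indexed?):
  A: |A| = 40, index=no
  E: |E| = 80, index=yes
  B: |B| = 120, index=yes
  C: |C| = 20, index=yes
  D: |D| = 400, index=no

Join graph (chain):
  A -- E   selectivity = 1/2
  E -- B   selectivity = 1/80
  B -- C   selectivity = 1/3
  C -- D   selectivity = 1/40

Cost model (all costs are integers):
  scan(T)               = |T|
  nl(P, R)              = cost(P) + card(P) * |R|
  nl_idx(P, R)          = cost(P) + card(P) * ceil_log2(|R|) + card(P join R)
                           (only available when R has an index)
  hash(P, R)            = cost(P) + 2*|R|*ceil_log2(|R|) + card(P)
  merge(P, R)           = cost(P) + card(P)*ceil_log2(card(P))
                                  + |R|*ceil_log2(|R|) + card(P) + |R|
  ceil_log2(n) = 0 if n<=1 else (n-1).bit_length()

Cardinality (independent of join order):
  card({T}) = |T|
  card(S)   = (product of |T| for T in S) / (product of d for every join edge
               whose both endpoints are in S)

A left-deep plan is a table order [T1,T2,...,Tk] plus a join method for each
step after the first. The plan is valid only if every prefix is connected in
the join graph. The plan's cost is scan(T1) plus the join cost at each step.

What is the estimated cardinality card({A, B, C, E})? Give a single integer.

16000

Tables in S: A(40), B(120), C(20), E(80)
Edges inside S: A-E(d=2), E-B(d=80), B-C(d=3)
numerator = 40 * 120 * 20 * 80 = 7680000
denominator = 2 * 80 * 3 = 480
card(S) = 7680000 / 480 = 16000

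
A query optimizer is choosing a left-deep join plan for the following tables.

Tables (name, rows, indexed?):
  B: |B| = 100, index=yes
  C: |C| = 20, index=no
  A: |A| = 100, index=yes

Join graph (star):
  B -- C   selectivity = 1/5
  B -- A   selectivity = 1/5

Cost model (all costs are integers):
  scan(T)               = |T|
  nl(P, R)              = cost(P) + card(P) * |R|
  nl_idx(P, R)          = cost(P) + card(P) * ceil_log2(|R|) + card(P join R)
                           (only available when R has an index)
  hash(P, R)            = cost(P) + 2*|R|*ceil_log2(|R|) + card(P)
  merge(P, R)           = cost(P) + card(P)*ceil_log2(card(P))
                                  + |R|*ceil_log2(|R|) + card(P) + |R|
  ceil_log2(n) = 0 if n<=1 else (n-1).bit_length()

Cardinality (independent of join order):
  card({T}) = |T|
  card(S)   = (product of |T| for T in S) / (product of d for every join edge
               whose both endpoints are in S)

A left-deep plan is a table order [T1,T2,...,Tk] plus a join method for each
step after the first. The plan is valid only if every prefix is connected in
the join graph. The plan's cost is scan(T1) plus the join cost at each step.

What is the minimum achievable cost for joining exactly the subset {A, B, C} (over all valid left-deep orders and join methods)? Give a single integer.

2200

Selinger DP over subsets of {A,B,C}:
  {B}: scan cost=100, card=100
  {C}: scan cost=20, card=20
  {A}: scan cost=100, card=100
  {BC}: card=400; try (C,hash)→400, (B,nl_idx)→560, (B,merge)→940, (C,merge)→1020, (B,hash)→1440, (B,nl)→2020 …(+1); best=400 via (C,hash)
  {AB}: card=2000; try (B,hash)→1600, (A,hash)→1600, (B,merge)→1700, (A,merge)→1700, (B,nl_idx)→2800, (A,nl_idx)→2800 …(+2); best=1600 via (B,hash)
  {ABC}: card=8000; try (A,hash)→2200, (C,hash)→3800, (A,merge)→5200, (A,nl_idx)→11200, (C,merge)→25720, (A,nl)→40400 …(+1); best=2200 via (A,hash)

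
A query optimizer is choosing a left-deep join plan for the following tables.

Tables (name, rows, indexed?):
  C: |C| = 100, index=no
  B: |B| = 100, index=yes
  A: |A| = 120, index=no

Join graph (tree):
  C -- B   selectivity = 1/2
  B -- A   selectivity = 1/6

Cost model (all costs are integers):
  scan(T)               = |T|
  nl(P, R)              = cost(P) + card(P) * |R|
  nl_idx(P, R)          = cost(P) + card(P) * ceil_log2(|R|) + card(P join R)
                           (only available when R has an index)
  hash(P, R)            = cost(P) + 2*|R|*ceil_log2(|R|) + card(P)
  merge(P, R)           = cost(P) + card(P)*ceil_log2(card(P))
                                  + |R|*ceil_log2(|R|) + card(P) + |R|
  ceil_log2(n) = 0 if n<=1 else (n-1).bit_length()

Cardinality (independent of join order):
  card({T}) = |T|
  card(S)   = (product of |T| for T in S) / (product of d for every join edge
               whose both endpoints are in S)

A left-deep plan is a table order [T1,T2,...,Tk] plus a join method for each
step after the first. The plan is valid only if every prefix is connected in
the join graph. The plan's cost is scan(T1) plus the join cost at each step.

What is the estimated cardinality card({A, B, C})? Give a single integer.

Tables in S: A(120), B(100), C(100)
Edges inside S: C-B(d=2), B-A(d=6)
numerator = 120 * 100 * 100 = 1200000
denominator = 2 * 6 = 12
card(S) = 1200000 / 12 = 100000

100000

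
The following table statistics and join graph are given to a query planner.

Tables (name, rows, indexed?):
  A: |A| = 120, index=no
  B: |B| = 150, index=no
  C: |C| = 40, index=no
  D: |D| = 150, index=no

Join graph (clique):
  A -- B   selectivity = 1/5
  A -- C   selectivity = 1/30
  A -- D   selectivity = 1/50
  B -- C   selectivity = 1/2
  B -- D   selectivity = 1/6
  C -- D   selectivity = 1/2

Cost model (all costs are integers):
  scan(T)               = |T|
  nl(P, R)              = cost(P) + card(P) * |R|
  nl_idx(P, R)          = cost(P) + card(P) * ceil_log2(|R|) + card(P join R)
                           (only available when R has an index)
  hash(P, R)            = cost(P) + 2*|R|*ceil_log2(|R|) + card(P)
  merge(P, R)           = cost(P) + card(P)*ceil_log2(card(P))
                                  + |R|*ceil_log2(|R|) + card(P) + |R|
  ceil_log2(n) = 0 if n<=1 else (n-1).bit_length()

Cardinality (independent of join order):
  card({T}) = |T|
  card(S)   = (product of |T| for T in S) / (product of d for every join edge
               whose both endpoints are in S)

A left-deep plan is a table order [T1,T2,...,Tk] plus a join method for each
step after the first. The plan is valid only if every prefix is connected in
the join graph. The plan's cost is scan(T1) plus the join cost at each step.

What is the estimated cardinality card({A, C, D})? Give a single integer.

240

Tables in S: A(120), C(40), D(150)
Edges inside S: A-C(d=30), A-D(d=50), C-D(d=2)
numerator = 120 * 40 * 150 = 720000
denominator = 30 * 50 * 2 = 3000
card(S) = 720000 / 3000 = 240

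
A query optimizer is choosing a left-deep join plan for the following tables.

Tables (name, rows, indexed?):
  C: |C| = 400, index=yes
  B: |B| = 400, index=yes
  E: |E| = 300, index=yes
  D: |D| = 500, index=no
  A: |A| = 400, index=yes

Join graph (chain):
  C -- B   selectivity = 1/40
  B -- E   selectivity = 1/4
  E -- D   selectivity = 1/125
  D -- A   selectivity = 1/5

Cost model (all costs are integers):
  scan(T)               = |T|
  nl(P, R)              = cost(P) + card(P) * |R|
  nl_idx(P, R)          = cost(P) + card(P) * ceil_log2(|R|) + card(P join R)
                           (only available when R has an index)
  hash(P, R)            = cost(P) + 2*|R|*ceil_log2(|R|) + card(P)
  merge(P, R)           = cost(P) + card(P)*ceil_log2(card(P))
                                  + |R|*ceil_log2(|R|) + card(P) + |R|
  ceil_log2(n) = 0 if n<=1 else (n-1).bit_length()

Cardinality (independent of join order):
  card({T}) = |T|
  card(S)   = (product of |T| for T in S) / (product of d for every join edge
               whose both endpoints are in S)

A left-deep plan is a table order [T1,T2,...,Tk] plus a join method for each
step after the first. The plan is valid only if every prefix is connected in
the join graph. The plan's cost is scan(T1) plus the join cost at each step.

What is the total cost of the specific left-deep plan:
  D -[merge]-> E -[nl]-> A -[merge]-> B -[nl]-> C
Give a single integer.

3842220500

step 1: scan D: cost=500, card=500
step 2: join E via merge
    card(P join E) = 500*300/(125) = 1200
    cost = 500 + 500*9 + 300*9 + 500 + 300 = 8500
step 3: join A via nl
    card(P join A) = 1200*400/(5) = 96000
    cost = 8500 + 1200*400 = 488500
step 4: join B via merge
    card(P join B) = 96000*400/(4) = 9600000
    cost = 488500 + 96000*17 + 400*9 + 96000 + 400 = 2220500
step 5: join C via nl
    card(P join C) = 9600000*400/(40) = 96000000
    cost = 2220500 + 9600000*400 = 3842220500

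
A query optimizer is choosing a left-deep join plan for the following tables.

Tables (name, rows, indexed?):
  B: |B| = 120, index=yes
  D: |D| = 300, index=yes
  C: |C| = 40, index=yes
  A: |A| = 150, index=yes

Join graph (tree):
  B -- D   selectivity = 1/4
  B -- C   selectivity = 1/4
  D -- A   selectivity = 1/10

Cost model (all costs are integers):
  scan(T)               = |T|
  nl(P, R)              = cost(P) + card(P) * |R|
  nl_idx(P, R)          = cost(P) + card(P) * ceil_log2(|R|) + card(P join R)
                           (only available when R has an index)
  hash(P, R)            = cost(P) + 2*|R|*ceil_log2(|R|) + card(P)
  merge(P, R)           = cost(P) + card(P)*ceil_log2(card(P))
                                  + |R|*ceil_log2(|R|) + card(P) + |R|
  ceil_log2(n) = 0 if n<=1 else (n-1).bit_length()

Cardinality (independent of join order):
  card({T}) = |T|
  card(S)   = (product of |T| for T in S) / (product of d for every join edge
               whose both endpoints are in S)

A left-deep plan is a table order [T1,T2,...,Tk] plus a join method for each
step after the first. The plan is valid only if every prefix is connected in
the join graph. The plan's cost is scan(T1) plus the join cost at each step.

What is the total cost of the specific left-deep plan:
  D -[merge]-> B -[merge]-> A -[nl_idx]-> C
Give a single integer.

step 1: scan D: cost=300, card=300
step 2: join B via merge
    card(P join B) = 300*120/(4) = 9000
    cost = 300 + 300*9 + 120*7 + 300 + 120 = 4260
step 3: join A via merge
    card(P join A) = 9000*150/(10) = 135000
    cost = 4260 + 9000*14 + 150*8 + 9000 + 150 = 140610
step 4: join C via nl_idx
    card(P join C) = 135000*40/(4) = 1350000
    cost = 140610 + 135000*6 + 1350000 = 2300610

2300610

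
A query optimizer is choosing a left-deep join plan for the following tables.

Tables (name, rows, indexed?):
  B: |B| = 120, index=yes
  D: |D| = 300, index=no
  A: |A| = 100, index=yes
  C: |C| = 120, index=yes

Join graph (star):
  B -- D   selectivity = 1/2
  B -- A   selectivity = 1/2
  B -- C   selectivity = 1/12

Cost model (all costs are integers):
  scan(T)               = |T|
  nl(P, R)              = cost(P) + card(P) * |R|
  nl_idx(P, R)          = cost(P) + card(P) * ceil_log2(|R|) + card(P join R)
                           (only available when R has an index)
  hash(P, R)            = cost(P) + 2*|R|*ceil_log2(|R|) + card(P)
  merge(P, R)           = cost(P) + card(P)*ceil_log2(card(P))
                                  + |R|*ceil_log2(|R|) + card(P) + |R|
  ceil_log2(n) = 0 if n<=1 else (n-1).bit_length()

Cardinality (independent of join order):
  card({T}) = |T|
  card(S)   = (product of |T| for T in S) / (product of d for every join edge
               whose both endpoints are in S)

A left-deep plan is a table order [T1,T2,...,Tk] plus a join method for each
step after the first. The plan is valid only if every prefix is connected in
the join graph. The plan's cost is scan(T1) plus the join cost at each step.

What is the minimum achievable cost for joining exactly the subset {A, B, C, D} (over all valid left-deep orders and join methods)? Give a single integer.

69920

Selinger DP over subsets of {A,B,C,D}:
  {B}: scan cost=120, card=120
  {D}: scan cost=300, card=300
  {A}: scan cost=100, card=100
  {C}: scan cost=120, card=120
  {BD}: card=18000; try (B,hash)→2280, (D,merge)→4080, (B,merge)→4260, (D,hash)→5640, (B,nl_idx)→20400, (D,nl)→36120 …(+1); best=2280 via (B,hash)
  {AB}: card=6000; try (A,hash)→1640, (B,merge)→1860, (B,hash)→1880, (A,merge)→1880, (B,nl_idx)→6800, (A,nl_idx)→6960 …(+2); best=1640 via (A,hash)
  {BC}: card=1200; try (C,hash)→1920, (B,hash)→1920, (C,merge)→2040, (B,merge)→2040, (C,nl_idx)→2160, (B,nl_idx)→2160 …(+2); best=1920 via (C,hash)
  {ABD}: card=900000; try (D,hash)→13040, (A,hash)→21680, (D,merge)→88640, (A,merge)→291080, (A,nl_idx)→1028280, (D,nl)→1801640 …(+1); best=13040 via (D,hash)
  {BCD}: card=180000; try (D,hash)→8520, (D,merge)→19320, (C,hash)→21960, (C,merge)→291240, (C,nl_idx)→308280, (D,nl)→361920 …(+1); best=8520 via (D,hash)
  {ABC}: card=60000; try (A,hash)→4520, (C,hash)→9320, (A,merge)→17120, (A,nl_idx)→70320, (C,merge)→86600, (C,nl_idx)→103640 …(+2); best=4520 via (A,hash)
  {ABCD}: card=9000000; try (D,hash)→69920, (A,hash)→189920, (C,hash)→914720, (D,merge)→1027520, (A,merge)→3429320, (A,nl_idx)→10268520 …(+5); best=69920 via (D,hash)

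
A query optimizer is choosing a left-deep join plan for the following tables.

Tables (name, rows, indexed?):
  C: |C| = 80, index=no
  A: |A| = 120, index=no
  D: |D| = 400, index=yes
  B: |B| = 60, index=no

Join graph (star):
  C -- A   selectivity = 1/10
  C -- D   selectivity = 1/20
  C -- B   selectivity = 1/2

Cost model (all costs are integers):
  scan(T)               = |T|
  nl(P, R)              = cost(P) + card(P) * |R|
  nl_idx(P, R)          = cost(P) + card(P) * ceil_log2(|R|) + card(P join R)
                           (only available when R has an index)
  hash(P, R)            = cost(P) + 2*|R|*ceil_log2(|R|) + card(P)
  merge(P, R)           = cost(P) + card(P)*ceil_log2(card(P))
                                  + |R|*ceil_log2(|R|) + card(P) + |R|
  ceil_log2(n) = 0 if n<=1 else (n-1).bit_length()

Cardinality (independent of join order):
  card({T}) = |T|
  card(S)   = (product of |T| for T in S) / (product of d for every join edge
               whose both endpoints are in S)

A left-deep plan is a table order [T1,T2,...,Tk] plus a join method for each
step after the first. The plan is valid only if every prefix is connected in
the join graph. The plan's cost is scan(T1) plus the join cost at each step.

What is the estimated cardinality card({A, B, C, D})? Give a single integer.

Tables in S: A(120), B(60), C(80), D(400)
Edges inside S: C-A(d=10), C-D(d=20), C-B(d=2)
numerator = 120 * 60 * 80 * 400 = 230400000
denominator = 10 * 20 * 2 = 400
card(S) = 230400000 / 400 = 576000

576000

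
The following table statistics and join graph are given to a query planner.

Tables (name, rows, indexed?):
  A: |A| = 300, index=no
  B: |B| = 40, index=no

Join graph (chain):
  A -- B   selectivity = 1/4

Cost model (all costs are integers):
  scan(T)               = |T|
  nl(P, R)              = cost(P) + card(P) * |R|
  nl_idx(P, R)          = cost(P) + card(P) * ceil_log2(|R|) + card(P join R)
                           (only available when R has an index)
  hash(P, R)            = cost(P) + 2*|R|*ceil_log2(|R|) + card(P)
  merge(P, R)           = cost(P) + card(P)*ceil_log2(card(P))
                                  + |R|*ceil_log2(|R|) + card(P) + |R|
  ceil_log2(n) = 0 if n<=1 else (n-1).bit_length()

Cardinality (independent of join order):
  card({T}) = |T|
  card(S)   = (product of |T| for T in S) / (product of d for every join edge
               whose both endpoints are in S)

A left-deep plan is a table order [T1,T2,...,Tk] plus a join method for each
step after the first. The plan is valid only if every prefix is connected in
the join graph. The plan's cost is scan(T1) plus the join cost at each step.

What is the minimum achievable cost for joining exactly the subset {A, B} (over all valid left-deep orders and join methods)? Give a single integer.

Selinger DP over subsets of {A,B}:
  {A}: scan cost=300, card=300
  {B}: scan cost=40, card=40
  {AB}: card=3000; try (B,hash)→1080, (A,merge)→3320, (B,merge)→3580, (A,hash)→5480, (A,nl)→12040, (B,nl)→12300; best=1080 via (B,hash)

1080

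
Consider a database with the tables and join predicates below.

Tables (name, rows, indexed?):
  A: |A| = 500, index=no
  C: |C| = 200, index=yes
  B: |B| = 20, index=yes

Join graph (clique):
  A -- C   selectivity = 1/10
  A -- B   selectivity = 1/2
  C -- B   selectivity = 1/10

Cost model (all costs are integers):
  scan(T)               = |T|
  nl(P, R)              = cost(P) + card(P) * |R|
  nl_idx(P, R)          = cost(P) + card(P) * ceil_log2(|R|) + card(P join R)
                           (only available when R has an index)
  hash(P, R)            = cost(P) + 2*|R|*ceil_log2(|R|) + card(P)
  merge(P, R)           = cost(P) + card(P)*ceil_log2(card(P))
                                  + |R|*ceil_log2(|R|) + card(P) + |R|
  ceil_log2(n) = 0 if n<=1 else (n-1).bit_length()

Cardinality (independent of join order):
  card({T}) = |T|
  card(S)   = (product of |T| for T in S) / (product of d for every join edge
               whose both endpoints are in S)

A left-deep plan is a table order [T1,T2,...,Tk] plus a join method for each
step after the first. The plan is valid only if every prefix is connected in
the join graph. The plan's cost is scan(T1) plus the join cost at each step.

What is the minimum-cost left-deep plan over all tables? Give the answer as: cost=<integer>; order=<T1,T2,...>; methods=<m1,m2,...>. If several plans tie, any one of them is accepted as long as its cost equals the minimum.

Selinger DP (subsets sized 1..n):
  {A}: scan cost=500, card=500
  {C}: scan cost=200, card=200
  {B}: scan cost=20, card=20
  {AC}: card=10000; try (C,hash)→4200, (A,merge)→7000, (C,merge)→7300, (A,hash)→9400, (C,nl_idx)→14500, (A,nl)→100200 …(+1); best=4200 via (C,hash)
  {AB}: card=5000; try (B,hash)→1200, (A,merge)→5140, (B,merge)→5620, (B,nl_idx)→8000, (A,hash)→9040, (A,nl)→10020 …(+1); best=1200 via (B,hash)
  {BC}: card=400; try (C,nl_idx)→580, (B,hash)→600, (B,nl_idx)→1600, (C,merge)→1940, (B,merge)→2120, (C,hash)→3240 …(+2); best=580 via (C,nl_idx)
  {ABC}: card=10000; try (C,hash)→9400, (A,merge)→9580, (A,hash)→9980, (B,hash)→14400, (C,nl_idx)→51200, (B,nl_idx)→64200 …(+5); best=9400 via (C,hash)

cost=9400; order=A,B,C; methods=hash,hash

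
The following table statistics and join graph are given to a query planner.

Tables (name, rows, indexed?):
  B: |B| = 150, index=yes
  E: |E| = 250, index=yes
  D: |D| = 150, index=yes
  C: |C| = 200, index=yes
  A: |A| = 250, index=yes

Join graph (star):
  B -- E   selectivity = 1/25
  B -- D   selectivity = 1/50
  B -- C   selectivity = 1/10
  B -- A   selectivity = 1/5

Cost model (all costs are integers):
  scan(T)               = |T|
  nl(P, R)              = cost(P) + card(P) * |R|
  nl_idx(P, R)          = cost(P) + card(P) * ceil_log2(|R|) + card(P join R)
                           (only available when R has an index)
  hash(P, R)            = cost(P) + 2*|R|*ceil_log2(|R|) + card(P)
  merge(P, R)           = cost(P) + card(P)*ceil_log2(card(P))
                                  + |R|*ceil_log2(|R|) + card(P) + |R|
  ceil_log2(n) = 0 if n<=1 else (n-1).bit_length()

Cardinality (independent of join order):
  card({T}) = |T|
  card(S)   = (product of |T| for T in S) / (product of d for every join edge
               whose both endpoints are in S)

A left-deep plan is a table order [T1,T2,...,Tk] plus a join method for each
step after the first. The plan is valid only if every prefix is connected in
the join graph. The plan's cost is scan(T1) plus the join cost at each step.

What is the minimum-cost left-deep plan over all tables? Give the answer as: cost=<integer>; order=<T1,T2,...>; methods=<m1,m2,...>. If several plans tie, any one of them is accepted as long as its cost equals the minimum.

cost=107950; order=B,D,E,C,A; methods=nl_idx,hash,hash,hash

Selinger DP (subsets sized 1..n):
  {B}: scan cost=150, card=150
  {E}: scan cost=250, card=250
  {D}: scan cost=150, card=150
  {C}: scan cost=200, card=200
  {A}: scan cost=250, card=250
  {BE}: card=1500; try (E,nl_idx)→2850, (B,hash)→2900, (E,merge)→3750, (B,nl_idx)→3750, (B,merge)→3850, (E,hash)→4300 …(+2); best=2850 via (E,nl_idx)
  {BD}: card=450; try (D,nl_idx)→1800, (B,nl_idx)→1800, (D,hash)→2700, (B,hash)→2700, (D,merge)→2850, (B,merge)→2850 …(+2); best=1800 via (D,nl_idx)
  {BC}: card=3000; try (B,hash)→2800, (C,merge)→3300, (B,merge)→3350, (C,hash)→3500, (C,nl_idx)→4350, (B,nl_idx)→4800 …(+2); best=2800 via (B,hash)
  {AB}: card=7500; try (B,hash)→2900, (A,merge)→3750, (B,merge)→3850, (A,hash)→4300, (A,nl_idx)→8850, (B,nl_idx)→9750 …(+2); best=2900 via (B,hash)
  {BDE}: card=4500; try (E,hash)→6250, (D,hash)→6750, (E,merge)→8550, (E,nl_idx)→9900, (D,nl_idx)→19350, (D,merge)→22200 …(+2); best=6250 via (E,hash)
  {BCE}: card=30000; try (C,hash)→7550, (E,hash)→9800, (C,merge)→22650, (E,merge)→44050, (C,nl_idx)→44850, (E,nl_idx)→56800 …(+2); best=7550 via (C,hash)
  {ABE}: card=75000; try (A,hash)→8350, (E,hash)→14400, (A,merge)→23100, (A,nl_idx)→89850, (E,merge)→110150, (E,nl_idx)→137900 …(+2); best=8350 via (A,hash)
  {BCD}: card=9000; try (C,hash)→5450, (C,merge)→8100, (D,hash)→8200, (C,nl_idx)→14400, (D,nl_idx)→35800, (D,merge)→43150 …(+2); best=5450 via (C,hash)
  {ABD}: card=22500; try (A,hash)→6250, (A,merge)→8550, (D,hash)→12800, (A,nl_idx)→27900, (D,nl_idx)→85400, (D,merge)→109250 …(+2); best=6250 via (A,hash)
  {ABC}: card=150000; try (A,hash)→9800, (C,hash)→13600, (A,merge)→44050, (C,merge)→109700, (A,nl_idx)→176800, (C,nl_idx)→212900 …(+2); best=9800 via (A,hash)
  {BCDE}: card=90000; try (C,hash)→13950, (E,hash)→18450, (D,hash)→39950, (C,merge)→71050, (C,nl_idx)→132250, (E,merge)→142700 …(+6); best=13950 via (C,hash)
  {ABDE}: card=225000; try (A,hash)→14750, (E,hash)→32750, (A,merge)→71500, (D,hash)→85750, (A,nl_idx)→267250, (E,merge)→368500 …(+6); best=14750 via (A,hash)
  {ABCE}: card=1500000; try (A,hash)→41550, (C,hash)→86550, (E,hash)→163800, (A,merge)→489800, (C,merge)→1360150, (A,nl_idx)→1747550 …(+6); best=41550 via (A,hash)
  {ABCD}: card=450000; try (A,hash)→18450, (C,hash)→31950, (A,merge)→142700, (D,hash)→162200, (C,merge)→368050, (A,nl_idx)→527450 …(+6); best=18450 via (A,hash)
  {ABCDE}: card=4500000; try (A,hash)→107950, (C,hash)→242950, (E,hash)→472450, (D,hash)→1543950, (A,merge)→1636200, (C,merge)→4291550 …(+10); best=107950 via (A,hash)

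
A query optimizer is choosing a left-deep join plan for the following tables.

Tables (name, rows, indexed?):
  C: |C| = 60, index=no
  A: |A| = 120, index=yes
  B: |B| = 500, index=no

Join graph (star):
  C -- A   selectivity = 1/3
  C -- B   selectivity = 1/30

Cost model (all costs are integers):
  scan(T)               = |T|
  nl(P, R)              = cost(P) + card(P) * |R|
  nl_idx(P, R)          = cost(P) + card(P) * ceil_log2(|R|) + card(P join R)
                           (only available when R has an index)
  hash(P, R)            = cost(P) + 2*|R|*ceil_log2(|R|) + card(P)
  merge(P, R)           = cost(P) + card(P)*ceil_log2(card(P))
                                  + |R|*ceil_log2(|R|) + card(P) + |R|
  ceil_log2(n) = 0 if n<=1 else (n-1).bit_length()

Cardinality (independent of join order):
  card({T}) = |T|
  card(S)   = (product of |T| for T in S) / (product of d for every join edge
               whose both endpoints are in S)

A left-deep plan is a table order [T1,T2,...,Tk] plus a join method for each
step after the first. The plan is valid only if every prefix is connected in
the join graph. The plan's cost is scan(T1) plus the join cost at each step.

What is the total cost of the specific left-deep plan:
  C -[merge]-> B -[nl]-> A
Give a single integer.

125480

step 1: scan C: cost=60, card=60
step 2: join B via merge
    card(P join B) = 60*500/(30) = 1000
    cost = 60 + 60*6 + 500*9 + 60 + 500 = 5480
step 3: join A via nl
    card(P join A) = 1000*120/(3) = 40000
    cost = 5480 + 1000*120 = 125480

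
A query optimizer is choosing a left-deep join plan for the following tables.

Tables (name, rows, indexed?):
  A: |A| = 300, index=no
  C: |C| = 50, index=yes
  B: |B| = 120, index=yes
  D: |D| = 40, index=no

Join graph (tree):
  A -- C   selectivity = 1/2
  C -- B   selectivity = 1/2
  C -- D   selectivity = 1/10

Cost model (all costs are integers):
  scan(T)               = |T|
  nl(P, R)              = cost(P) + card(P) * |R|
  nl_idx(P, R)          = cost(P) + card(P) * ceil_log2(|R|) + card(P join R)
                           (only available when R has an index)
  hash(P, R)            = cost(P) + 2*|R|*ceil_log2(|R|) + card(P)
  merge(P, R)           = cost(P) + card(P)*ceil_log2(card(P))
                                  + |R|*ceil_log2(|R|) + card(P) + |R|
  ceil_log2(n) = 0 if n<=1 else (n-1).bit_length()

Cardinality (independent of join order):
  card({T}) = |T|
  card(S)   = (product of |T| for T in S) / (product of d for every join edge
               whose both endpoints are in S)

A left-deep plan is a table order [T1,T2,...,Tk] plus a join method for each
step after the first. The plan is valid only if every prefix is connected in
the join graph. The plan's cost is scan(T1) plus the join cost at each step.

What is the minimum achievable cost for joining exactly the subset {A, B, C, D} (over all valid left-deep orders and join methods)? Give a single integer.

Selinger DP over subsets of {A,B,C,D}:
  {A}: scan cost=300, card=300
  {C}: scan cost=50, card=50
  {B}: scan cost=120, card=120
  {D}: scan cost=40, card=40
  {AC}: card=7500; try (C,hash)→1200, (A,merge)→3400, (C,merge)→3650, (A,hash)→5500, (C,nl_idx)→9600, (A,nl)→15050 …(+1); best=1200 via (C,hash)
  {BC}: card=3000; try (C,hash)→840, (B,merge)→1360, (C,merge)→1430, (B,hash)→1780, (B,nl_idx)→3400, (C,nl_idx)→3840 …(+2); best=840 via (C,hash)
  {CD}: card=200; try (C,nl_idx)→480, (D,hash)→580, (C,merge)→670, (D,merge)→680, (C,hash)→680, (C,nl)→2040 …(+1); best=480 via (C,nl_idx)
  {ABC}: card=450000; try (A,hash)→9240, (B,hash)→10380, (A,merge)→42840, (B,merge)→107160, (B,nl_idx)→503700, (A,nl)→900840 …(+1); best=9240 via (A,hash)
  {ACD}: card=30000; try (A,merge)→5280, (A,hash)→6080, (D,hash)→9180, (A,nl)→60480, (D,merge)→106480, (D,nl)→301200; best=5280 via (A,merge)
  {BCD}: card=12000; try (B,hash)→2360, (B,merge)→3240, (D,hash)→4320, (B,nl_idx)→13880, (B,nl)→24480, (D,merge)→40120 …(+1); best=2360 via (B,hash)
  {ABCD}: card=1800000; try (A,hash)→19760, (B,hash)→36960, (A,merge)→185360, (D,hash)→459720, (B,merge)→486240, (B,nl_idx)→2015280 …(+4); best=19760 via (A,hash)

19760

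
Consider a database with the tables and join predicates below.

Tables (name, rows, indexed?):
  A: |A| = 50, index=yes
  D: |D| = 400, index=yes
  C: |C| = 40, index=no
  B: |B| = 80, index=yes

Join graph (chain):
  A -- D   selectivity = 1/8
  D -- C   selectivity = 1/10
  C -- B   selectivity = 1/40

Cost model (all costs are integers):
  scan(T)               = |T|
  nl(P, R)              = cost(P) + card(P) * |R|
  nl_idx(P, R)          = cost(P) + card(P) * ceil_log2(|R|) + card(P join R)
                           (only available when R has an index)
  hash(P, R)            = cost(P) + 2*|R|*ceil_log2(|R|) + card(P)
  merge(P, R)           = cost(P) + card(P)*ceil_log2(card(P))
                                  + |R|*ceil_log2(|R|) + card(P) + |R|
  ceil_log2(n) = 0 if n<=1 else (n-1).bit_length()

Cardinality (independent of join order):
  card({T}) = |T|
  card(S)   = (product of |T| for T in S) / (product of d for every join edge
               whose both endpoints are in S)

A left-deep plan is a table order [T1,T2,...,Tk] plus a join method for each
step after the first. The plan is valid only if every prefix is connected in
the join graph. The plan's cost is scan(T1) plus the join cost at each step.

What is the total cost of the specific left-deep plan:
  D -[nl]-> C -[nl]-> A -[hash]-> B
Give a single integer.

step 1: scan D: cost=400, card=400
step 2: join C via nl
    card(P join C) = 400*40/(10) = 1600
    cost = 400 + 400*40 = 16400
step 3: join A via nl
    card(P join A) = 1600*50/(8) = 10000
    cost = 16400 + 1600*50 = 96400
step 4: join B via hash
    card(P join B) = 10000*80/(40) = 20000
    cost = 96400 + 2*80*7 + 10000 = 107520

107520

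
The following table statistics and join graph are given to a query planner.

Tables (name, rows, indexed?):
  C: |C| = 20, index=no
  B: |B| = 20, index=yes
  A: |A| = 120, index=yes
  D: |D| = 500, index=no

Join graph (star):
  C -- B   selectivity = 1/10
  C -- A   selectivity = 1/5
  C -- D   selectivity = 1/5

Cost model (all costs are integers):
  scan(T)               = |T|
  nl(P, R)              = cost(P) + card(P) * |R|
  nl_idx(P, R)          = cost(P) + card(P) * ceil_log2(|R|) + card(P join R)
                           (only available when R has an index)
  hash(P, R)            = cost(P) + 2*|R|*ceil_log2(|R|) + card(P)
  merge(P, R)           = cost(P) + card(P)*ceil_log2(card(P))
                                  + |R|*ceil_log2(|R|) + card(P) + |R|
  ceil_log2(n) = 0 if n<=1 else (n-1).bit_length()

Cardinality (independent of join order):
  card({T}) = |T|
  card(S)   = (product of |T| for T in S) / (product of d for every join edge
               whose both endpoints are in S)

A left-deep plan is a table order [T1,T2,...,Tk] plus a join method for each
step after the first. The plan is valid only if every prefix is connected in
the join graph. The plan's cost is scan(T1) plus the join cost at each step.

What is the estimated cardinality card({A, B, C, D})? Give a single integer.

96000

Tables in S: A(120), B(20), C(20), D(500)
Edges inside S: C-B(d=10), C-A(d=5), C-D(d=5)
numerator = 120 * 20 * 20 * 500 = 24000000
denominator = 10 * 5 * 5 = 250
card(S) = 24000000 / 250 = 96000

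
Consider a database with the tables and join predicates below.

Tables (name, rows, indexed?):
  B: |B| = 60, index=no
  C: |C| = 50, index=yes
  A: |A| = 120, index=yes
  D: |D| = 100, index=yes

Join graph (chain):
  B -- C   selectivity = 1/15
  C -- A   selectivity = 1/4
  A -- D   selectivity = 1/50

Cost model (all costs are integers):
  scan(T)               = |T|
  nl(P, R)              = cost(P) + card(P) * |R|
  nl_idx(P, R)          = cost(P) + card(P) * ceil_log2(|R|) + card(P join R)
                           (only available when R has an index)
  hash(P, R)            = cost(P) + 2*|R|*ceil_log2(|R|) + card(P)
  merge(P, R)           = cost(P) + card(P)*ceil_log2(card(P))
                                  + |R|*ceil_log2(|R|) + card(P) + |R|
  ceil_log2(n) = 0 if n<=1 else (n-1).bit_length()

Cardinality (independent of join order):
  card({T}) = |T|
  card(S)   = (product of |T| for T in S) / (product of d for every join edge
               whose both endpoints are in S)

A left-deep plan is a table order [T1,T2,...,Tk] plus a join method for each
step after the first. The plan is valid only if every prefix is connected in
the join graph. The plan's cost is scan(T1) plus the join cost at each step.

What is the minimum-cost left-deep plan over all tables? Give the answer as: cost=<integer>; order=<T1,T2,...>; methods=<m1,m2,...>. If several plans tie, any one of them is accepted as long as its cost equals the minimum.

cost=5600; order=D,A,C,B; methods=nl_idx,hash,hash

Selinger DP (subsets sized 1..n):
  {B}: scan cost=60, card=60
  {C}: scan cost=50, card=50
  {A}: scan cost=120, card=120
  {D}: scan cost=100, card=100
  {BC}: card=200; try (C,nl_idx)→620, (C,hash)→720, (B,hash)→820, (B,merge)→820, (C,merge)→830, (B,nl)→3050 …(+1); best=620 via (C,nl_idx)
  {AC}: card=1500; try (C,hash)→840, (A,merge)→1360, (C,merge)→1430, (A,hash)→1780, (A,nl_idx)→1900, (C,nl_idx)→2340 …(+2); best=840 via (C,hash)
  {AD}: card=240; try (A,nl_idx)→1040, (D,nl_idx)→1200, (D,hash)→1640, (A,merge)→1860, (D,merge)→1880, (A,hash)→1880 …(+2); best=1040 via (A,nl_idx)
  {ABC}: card=6000; try (A,hash)→2500, (B,hash)→3060, (A,merge)→3380, (A,nl_idx)→8020, (B,merge)→19260, (A,nl)→24620 …(+1); best=2500 via (A,hash)
  {ACD}: card=3000; try (C,hash)→1880, (C,merge)→3550, (D,hash)→3740, (C,nl_idx)→5480, (C,nl)→13040, (D,nl_idx)→14340 …(+2); best=1880 via (C,hash)
  {ABCD}: card=12000; try (B,hash)→5600, (D,hash)→9900, (B,merge)→41300, (D,nl_idx)→56500, (D,merge)→87300, (B,nl)→181880 …(+1); best=5600 via (B,hash)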